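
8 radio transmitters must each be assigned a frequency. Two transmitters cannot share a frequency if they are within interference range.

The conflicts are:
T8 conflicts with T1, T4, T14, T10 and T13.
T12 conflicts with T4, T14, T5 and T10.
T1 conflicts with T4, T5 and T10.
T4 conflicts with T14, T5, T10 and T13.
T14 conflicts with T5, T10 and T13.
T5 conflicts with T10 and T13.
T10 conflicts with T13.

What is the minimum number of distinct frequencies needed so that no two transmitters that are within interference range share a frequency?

5

T12, T4, T14, T5, T10 all conflict with each other, so at least 5 frequencies are needed.
5 frequencies suffice: T8=4, T12=5, T1=3, T4=2, T14=3, T5=4, T10=1, T13=5. Each listed conflict is separated.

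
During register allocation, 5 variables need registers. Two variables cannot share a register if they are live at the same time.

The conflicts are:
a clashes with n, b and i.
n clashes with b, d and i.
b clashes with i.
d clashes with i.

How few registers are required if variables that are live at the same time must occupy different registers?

4

a, n, b, i are mutually in conflict, so at least 4 registers are needed.
Using 4 registers: a=3, n=1, b=4, d=3, i=2. Each listed conflict is separated.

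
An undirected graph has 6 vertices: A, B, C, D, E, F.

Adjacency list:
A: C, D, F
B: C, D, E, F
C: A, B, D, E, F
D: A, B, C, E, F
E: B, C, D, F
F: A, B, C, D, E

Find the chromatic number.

B, C, D, E, F are pairwise adjacent (a clique of size 5), so at least 5 colors are needed.
One proper 5-coloring: A=4, B=4, C=2, D=1, E=5, F=3. Every edge joins two different colors.

5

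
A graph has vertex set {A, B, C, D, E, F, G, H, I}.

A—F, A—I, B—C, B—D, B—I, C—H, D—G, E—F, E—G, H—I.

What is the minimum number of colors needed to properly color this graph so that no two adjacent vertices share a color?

3

The cycle F-E-G-D-B-I-A-F has odd length 7, so it cannot be 2-colored; at least 3 colors are needed.
3 colors suffice: A=blue, B=blue, C=red, D=red, E=green, F=red, G=blue, H=blue, I=red. No two adjacent vertices share a color.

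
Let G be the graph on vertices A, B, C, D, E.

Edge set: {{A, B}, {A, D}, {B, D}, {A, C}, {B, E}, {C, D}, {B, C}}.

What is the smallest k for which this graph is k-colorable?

A, B, C, D form a clique, so at least 4 colors are needed.
One proper 4-coloring: A=yellow, B=red, C=green, D=blue, E=blue. No two adjacent vertices share a color.

4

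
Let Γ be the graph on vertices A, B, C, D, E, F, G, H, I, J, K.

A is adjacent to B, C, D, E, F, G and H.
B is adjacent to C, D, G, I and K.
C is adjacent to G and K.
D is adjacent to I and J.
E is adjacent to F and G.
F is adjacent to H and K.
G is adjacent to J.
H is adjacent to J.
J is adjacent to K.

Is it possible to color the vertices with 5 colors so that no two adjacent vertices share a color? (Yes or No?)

Yes

The chromatic number is 4. A, B, C, G form a clique, so at least 4 colors are needed.
4 colors suffice: color 1 → {A, I, J}; color 2 → {B, F}; color 3 → {D, G, H, K}; color 4 → {C, E}.
Since 5 ≥ 4, a proper 5-coloring certainly exists.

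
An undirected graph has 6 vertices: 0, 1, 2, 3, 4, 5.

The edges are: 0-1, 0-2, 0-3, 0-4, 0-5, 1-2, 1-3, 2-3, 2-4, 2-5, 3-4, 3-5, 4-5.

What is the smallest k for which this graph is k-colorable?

0, 2, 3, 4, 5 form a clique, so at least 5 colors are needed.
5 colors suffice: 0=red, 1=yellow, 2=green, 3=blue, 4=purple, 5=yellow. Every edge joins two different colors.

5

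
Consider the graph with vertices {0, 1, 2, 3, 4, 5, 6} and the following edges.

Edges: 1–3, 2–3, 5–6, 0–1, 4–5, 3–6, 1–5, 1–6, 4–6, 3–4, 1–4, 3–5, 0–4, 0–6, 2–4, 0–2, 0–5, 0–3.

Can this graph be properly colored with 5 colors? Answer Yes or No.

No

0, 1, 3, 4, 5, 6 form a clique, so at least 6 colors are needed.
So 5 colors are not enough.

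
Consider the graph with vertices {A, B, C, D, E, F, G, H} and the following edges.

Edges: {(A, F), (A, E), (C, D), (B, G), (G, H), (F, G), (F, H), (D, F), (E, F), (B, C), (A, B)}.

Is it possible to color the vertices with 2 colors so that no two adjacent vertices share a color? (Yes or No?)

A, E, F form a triangle, so at least 3 colors are needed.
So 2 colors are not enough.

No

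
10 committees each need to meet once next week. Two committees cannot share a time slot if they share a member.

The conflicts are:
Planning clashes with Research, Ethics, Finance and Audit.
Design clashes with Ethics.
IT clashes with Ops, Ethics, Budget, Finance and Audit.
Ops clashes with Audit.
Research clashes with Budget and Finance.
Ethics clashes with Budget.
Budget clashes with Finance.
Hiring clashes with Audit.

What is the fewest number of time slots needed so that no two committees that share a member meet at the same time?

IT, Ops, Audit are mutually in conflict, so at least 3 time slots are needed.
3 time slots suffice: time slot 1 → {Design, IT, Research, Hiring}; time slot 2 → {Ethics, Finance, Audit}; time slot 3 → {Planning, Ops, Budget}. Every pair that conflicts lands in different time slots.

3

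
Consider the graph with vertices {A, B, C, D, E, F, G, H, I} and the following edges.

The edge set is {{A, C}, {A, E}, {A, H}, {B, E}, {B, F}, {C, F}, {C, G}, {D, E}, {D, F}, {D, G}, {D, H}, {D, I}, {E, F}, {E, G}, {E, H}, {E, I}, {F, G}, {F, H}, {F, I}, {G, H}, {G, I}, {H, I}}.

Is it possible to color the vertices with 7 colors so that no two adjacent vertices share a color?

The chromatic number is 6. D, E, F, G, H, I form a clique, so at least 6 colors are needed.
6 colors suffice: color 1 → {C, E}; color 2 → {A, F}; color 3 → {B, G}; color 4 → {H}; color 5 → {D}; color 6 → {I}.
Since 7 ≥ 6, a proper 7-coloring certainly exists.

Yes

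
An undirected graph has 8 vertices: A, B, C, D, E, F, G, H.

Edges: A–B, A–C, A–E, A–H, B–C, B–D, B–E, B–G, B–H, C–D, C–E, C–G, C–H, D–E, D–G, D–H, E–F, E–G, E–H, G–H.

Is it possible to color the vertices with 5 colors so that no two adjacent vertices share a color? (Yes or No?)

No

B, C, D, E, G, H form a clique, so at least 6 colors are needed.
So 5 colors are not enough.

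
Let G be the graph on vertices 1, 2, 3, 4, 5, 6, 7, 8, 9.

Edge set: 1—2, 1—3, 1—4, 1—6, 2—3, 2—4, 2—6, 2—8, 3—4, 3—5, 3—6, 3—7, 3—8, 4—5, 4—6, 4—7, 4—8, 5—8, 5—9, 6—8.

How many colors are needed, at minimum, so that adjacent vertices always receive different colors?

5

1, 2, 3, 4, 6 are mutually adjacent (a clique of size 5), so at least 5 colors are needed.
5 colors suffice: color red → {3, 9}; color blue → {4}; color green → {2, 5, 7}; color yellow → {6}; color purple → {1, 8}. No two adjacent vertices share a color.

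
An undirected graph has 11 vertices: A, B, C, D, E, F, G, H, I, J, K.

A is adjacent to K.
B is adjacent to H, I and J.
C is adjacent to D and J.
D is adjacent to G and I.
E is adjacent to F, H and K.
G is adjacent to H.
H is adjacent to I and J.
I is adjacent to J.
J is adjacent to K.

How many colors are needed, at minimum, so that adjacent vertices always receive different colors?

B, H, I, J form a clique, so at least 4 colors are needed.
One proper 4-coloring: A=2, B=4, C=3, D=1, E=2, F=1, G=2, H=1, I=3, J=2, K=1. Each edge has distinct colors on its endpoints.

4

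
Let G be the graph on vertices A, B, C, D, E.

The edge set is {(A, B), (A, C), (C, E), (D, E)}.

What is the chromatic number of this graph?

2

A and B are adjacent, so at least 2 colors are needed.
2 colors suffice: A=2, B=1, C=1, D=1, E=2. No two adjacent vertices share a color.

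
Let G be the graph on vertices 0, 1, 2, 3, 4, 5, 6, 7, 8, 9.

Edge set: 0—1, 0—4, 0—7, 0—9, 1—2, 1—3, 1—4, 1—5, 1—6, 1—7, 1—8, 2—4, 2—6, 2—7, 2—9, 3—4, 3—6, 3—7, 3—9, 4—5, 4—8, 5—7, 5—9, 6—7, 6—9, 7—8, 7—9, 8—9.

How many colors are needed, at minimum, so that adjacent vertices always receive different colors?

4

2, 6, 7, 9 are mutually adjacent (a clique of size 4), so at least 4 colors are needed.
4 colors suffice: color red → {4, 7}; color blue → {1, 9}; color green → {0, 5, 6, 8}; color yellow → {2, 3}. Every edge joins two different colors.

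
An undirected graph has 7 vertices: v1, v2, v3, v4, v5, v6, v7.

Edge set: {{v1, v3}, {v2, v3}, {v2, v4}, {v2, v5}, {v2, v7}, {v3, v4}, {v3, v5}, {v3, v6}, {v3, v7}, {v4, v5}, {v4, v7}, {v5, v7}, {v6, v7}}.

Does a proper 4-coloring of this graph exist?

v2, v3, v4, v5, v7 are pairwise adjacent (a clique of size 5), so at least 5 colors are needed.
So 4 colors are not enough.

No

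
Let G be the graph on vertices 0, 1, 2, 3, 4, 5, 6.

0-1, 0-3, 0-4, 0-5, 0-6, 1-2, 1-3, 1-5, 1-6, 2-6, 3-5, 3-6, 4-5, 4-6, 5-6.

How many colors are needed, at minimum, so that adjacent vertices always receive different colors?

0, 1, 3, 5, 6 form a clique, so at least 5 colors are needed.
5 colors suffice: color a → {6}; color b → {0, 2}; color c → {5}; color d → {1, 4}; color e → {3}. Each edge has distinct colors on its endpoints.

5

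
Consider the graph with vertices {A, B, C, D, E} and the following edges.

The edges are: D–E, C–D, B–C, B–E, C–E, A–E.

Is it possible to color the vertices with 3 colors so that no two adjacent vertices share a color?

The chromatic number is 3. B, C, E form a triangle, so at least 3 colors are needed.
3 colors suffice: color 1 → {E}; color 2 → {A, C}; color 3 → {B, D}.
That is already a proper 3-coloring.

Yes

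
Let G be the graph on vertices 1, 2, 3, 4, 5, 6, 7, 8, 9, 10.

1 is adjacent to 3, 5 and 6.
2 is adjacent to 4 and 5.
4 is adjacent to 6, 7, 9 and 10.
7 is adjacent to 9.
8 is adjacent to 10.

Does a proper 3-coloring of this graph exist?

The chromatic number is 3. 4, 7, 9 are mutually adjacent, so at least 3 colors are needed.
A valid assignment using 3 colors: 1=a, 2=c, 3=b, 4=a, 5=b, 6=b, 7=c, 8=a, 9=b, 10=b.
That is already a proper 3-coloring.

Yes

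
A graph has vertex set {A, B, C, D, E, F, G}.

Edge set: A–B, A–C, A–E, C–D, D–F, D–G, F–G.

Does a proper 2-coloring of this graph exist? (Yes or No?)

D, F, G are mutually adjacent, so at least 3 colors are needed.
So 2 colors are not enough.

No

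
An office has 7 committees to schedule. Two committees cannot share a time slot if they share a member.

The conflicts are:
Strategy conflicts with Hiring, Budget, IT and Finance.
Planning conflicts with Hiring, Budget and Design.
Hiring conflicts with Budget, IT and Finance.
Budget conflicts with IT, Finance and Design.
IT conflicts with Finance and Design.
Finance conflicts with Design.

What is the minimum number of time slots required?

Strategy, Hiring, Budget, IT, Finance pairwise conflict, so at least 5 time slots are needed.
5 time slots suffice: time slot 1 → {Budget}; time slot 2 → {Planning, Finance}; time slot 3 → {IT}; time slot 4 → {Hiring, Design}; time slot 5 → {Strategy}. Each listed conflict is separated.

5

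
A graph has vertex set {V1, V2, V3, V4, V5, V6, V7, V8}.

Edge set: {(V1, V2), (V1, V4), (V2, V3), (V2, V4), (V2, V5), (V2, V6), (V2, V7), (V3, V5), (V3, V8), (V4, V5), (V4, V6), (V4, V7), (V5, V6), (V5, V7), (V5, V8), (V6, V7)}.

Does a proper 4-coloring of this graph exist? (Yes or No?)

No

V2, V4, V5, V6, V7 are mutually adjacent (a clique of size 5), so at least 5 colors are needed.
So 4 colors are not enough.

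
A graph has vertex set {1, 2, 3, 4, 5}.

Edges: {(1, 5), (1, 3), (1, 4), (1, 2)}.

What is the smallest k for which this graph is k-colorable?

2

1 and 3 are adjacent, so at least 2 colors are needed.
2 colors suffice: 1=a, 2=b, 3=b, 4=b, 5=b. Each edge has distinct colors on its endpoints.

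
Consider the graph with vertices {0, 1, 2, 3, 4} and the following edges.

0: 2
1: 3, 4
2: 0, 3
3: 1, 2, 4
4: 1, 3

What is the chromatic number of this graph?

3

1, 3, 4 form a triangle, so at least 3 colors are needed.
3 colors suffice: 0=red, 1=blue, 2=blue, 3=red, 4=green. No two adjacent vertices share a color.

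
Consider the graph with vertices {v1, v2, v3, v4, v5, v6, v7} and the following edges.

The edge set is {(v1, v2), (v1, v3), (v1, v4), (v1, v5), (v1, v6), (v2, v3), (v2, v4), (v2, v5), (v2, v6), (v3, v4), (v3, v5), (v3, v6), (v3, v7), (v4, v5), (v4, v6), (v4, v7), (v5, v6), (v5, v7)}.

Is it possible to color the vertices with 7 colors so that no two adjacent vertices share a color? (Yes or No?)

The chromatic number is 6. v1, v2, v3, v4, v5, v6 are pairwise adjacent (a clique of size 6), so at least 6 colors are needed.
6 colors suffice: v1=5, v2=4, v3=3, v4=1, v5=2, v6=6, v7=4.
Since 7 ≥ 6, a proper 7-coloring certainly exists.

Yes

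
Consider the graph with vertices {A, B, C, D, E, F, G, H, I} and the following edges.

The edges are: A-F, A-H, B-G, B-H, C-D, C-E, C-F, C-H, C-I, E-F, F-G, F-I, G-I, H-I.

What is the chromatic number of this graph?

F, G, I are mutually adjacent, so at least 3 colors are needed.
3 colors suffice: color 1 → {D, F, H}; color 2 → {A, C, G}; color 3 → {B, E, I}. Every edge joins two different colors.

3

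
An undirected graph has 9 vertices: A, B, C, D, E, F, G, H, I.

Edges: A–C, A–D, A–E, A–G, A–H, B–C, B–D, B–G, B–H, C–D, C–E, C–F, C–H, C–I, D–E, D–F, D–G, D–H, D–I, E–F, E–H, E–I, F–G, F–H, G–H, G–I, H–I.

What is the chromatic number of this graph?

A, C, D, E, H are mutually adjacent (a clique of size 5), so at least 5 colors are needed.
5 colors suffice: color red → {D}; color blue → {H}; color green → {C, G}; color yellow → {B, E}; color purple → {A, F, I}. No two adjacent vertices share a color.

5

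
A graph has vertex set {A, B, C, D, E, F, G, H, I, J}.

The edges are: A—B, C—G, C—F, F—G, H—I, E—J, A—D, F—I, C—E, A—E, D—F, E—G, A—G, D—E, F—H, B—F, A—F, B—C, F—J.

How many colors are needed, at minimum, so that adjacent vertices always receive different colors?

3

C, E, G are pairwise adjacent, so at least 3 colors are needed.
3 colors suffice: color 1 → {E, F}; color 2 → {A, C, I, J}; color 3 → {B, D, G, H}. Each edge has distinct colors on its endpoints.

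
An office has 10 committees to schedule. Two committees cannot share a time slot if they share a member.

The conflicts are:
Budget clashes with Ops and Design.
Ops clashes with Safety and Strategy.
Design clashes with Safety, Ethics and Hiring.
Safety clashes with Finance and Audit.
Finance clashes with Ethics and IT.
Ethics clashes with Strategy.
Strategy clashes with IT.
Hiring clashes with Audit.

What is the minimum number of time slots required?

The cycle Ops-Strategy-Ethics-Design-Safety-Ops has odd length 5, so it cannot be 2-colored; at least 3 time slots are needed.
A valid assignment using 3 time slots: Budget=1, Ops=3, Design=2, Safety=1, Finance=2, Ethics=1, Strategy=2, Hiring=1, IT=1, Audit=2. No two conflicting committees share a time slot.

3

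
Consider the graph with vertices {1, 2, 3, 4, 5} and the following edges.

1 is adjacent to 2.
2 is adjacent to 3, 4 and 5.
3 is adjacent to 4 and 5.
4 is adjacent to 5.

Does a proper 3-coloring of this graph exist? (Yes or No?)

No

2, 3, 4, 5 are pairwise adjacent (a clique of size 4), so at least 4 colors are needed.
So 3 colors are not enough.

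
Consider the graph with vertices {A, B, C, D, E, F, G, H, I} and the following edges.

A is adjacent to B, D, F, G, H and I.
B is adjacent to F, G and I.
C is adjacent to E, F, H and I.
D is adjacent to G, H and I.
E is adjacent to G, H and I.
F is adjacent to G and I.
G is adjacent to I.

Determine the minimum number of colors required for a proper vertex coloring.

A, B, F, G, I form a clique, so at least 5 colors are needed.
5 colors suffice: color 1 → {H, I}; color 2 → {C, G}; color 3 → {A, E}; color 4 → {D, F}; color 5 → {B}. Every edge joins two different colors.

5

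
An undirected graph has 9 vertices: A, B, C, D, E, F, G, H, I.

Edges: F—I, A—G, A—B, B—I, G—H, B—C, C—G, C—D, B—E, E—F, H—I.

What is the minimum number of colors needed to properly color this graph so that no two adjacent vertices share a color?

3

The cycle C-G-H-I-B-C has odd length 5, so it cannot be 2-colored; at least 3 colors are needed.
One proper 3-coloring: A=2, B=1, C=2, D=1, E=2, F=1, G=1, H=3, I=2. No two adjacent vertices share a color.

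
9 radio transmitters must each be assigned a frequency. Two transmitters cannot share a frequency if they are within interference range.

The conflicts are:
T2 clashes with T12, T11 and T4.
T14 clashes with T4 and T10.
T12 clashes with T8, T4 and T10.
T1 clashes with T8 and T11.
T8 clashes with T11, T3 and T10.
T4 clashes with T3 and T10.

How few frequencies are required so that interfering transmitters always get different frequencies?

3

T1, T8, T11 are mutually in conflict, so at least 3 frequencies are needed.
3 frequencies suffice: frequency 1 → {T8, T4}; frequency 2 → {T2, T1, T3, T10}; frequency 3 → {T14, T12, T11}. No two conflicting transmitters share a frequency.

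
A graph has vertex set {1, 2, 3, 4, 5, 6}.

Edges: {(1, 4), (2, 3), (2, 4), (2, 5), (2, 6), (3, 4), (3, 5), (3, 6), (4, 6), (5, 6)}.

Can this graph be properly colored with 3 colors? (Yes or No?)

2, 3, 4, 6 are mutually adjacent (a clique of size 4), so at least 4 colors are needed.
So 3 colors are not enough.

No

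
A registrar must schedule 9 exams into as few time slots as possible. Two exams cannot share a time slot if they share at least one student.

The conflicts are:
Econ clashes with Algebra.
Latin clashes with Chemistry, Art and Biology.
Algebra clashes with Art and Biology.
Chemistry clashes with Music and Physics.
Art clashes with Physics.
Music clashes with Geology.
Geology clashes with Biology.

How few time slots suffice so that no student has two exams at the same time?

The cycle Latin-Biology-Geology-Music-Chemistry-Latin has odd length 5, so it cannot be 2-colored; at least 3 time slots are needed.
A valid assignment using 3 time slots: Econ=1, Latin=2, Algebra=2, Chemistry=1, Art=1, Music=3, Physics=2, Geology=2, Biology=1. No two conflicting exams share a time slot.

3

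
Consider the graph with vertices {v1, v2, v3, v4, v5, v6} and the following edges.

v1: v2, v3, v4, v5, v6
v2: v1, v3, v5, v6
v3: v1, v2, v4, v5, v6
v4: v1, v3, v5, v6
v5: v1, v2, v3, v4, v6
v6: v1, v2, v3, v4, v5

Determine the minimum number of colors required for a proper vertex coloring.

v1, v2, v3, v5, v6 are mutually adjacent (a clique of size 5), so at least 5 colors are needed.
One proper 5-coloring: v1=Y, v2=P, v3=B, v4=P, v5=G, v6=R. Each edge has distinct colors on its endpoints.

5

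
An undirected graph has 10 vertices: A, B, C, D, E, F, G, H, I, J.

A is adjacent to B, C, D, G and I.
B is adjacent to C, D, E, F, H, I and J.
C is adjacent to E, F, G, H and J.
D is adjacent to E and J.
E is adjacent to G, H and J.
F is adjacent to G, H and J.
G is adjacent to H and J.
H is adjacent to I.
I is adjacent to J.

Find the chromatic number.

4

B, C, E, J are pairwise adjacent (a clique of size 4), so at least 4 colors are needed.
4 colors suffice: color 1 → {B, G}; color 2 → {A, H, J}; color 3 → {C, D, I}; color 4 → {E, F}. No two adjacent vertices share a color.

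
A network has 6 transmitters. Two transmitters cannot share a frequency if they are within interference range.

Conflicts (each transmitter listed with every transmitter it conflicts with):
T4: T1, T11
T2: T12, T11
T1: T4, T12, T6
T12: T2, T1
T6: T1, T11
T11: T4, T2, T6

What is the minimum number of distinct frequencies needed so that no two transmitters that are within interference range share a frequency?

The cycle T11-T6-T1-T12-T2-T11 has odd length 5, so it cannot be 2-colored; at least 3 frequencies are needed.
3 frequencies suffice: T4=2, T2=3, T1=1, T12=2, T6=2, T11=1. Every pair that conflicts lands in different frequencies.

3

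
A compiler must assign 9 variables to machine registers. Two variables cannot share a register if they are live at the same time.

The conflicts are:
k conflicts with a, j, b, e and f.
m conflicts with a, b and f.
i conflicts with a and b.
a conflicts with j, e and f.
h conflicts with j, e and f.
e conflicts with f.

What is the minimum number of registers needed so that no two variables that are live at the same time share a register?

k, a, e, f all conflict with each other, so at least 4 registers are needed.
A valid assignment using 4 registers: k=3, m=3, i=2, a=1, h=1, j=2, b=1, e=4, f=2. Each listed conflict is separated.

4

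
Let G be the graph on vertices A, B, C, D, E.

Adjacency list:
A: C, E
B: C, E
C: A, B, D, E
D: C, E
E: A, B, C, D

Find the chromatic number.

3

A, C, E form a triangle, so at least 3 colors are needed.
One proper 3-coloring: A=3, B=3, C=2, D=3, E=1. Every edge joins two different colors.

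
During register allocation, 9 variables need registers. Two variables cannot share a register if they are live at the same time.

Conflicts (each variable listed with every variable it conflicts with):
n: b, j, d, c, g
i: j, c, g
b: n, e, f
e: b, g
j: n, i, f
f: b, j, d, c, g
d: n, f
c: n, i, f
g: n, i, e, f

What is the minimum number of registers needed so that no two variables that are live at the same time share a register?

2

b and e conflict, so at least 2 registers are needed.
A valid assignment using 2 registers: n=1, i=1, b=2, e=1, j=2, f=1, d=2, c=2, g=2. Each listed conflict is separated.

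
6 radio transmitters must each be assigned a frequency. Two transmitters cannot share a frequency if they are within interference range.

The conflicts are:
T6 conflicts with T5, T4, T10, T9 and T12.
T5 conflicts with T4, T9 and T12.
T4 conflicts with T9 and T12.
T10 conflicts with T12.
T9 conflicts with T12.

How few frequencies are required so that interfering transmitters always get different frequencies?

T6, T5, T4, T9, T12 pairwise conflict, so at least 5 frequencies are needed.
5 frequencies suffice: frequency 1 → {T12}; frequency 2 → {T6}; frequency 3 → {T5, T10}; frequency 4 → {T4}; frequency 5 → {T9}. No two conflicting transmitters share a frequency.

5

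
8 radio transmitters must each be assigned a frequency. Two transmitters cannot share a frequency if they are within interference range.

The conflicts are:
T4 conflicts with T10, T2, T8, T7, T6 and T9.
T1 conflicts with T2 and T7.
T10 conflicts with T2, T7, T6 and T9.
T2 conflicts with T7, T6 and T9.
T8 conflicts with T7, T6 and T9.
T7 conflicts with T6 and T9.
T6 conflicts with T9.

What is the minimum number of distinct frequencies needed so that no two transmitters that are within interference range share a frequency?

T4, T10, T2, T7, T6, T9 are mutually in conflict, so at least 6 frequencies are needed.
6 frequencies suffice: frequency 1 → {T7}; frequency 2 → {T4, T1}; frequency 3 → {T9}; frequency 4 → {T2, T8}; frequency 5 → {T6}; frequency 6 → {T10}. Each listed conflict is separated.

6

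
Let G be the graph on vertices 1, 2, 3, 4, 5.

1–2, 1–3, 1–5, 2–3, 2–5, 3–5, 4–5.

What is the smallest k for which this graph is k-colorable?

4

1, 2, 3, 5 form a clique, so at least 4 colors are needed.
4 colors suffice: 1=blue, 2=yellow, 3=green, 4=blue, 5=red. Every edge joins two different colors.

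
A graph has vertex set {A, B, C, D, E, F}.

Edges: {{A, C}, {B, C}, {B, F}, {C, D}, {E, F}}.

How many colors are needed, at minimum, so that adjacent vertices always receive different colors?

A and C are adjacent, so at least 2 colors are needed.
2 colors suffice: A=2, B=2, C=1, D=2, E=2, F=1. Every edge joins two different colors.

2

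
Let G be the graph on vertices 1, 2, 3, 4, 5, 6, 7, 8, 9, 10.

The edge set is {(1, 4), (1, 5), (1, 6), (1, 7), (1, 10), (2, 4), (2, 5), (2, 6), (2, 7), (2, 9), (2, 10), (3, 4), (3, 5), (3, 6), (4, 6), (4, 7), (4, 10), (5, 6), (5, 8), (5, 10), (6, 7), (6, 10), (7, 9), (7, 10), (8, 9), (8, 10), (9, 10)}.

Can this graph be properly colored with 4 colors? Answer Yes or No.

No

1, 4, 6, 7, 10 are pairwise adjacent (a clique of size 5), so at least 5 colors are needed.
So 4 colors are not enough.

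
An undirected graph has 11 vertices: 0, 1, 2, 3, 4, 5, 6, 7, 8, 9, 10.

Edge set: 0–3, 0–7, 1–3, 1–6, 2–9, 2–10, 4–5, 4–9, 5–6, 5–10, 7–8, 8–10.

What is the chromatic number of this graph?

3

The cycle 2-9-4-5-10-2 has odd length 5, so it cannot be 2-colored; at least 3 colors are needed.
3 colors suffice: color a → {0, 1, 5, 8, 9}; color b → {3, 4, 6, 7, 10}; color c → {2}. No two adjacent vertices share a color.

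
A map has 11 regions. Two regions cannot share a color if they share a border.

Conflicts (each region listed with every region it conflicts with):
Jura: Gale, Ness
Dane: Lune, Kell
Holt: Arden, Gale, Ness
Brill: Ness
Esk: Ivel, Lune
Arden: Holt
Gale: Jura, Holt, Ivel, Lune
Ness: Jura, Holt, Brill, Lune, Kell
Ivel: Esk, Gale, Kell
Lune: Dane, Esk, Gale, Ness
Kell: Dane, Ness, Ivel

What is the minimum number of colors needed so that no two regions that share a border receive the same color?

3

The cycle Kell-Ivel-Esk-Lune-Dane-Kell has odd length 5, so it cannot be 2-colored; at least 3 colors are needed.
3 colors suffice: color 1 → {Dane, Esk, Arden, Gale, Ness}; color 2 → {Jura, Holt, Brill, Lune, Kell}; color 3 → {Ivel}. Each listed conflict is separated.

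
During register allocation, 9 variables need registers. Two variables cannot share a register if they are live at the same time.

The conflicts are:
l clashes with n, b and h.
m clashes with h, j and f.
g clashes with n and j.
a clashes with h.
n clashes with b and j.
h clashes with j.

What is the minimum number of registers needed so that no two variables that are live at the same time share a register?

l, n, b are mutually in conflict, so at least 3 registers are needed.
3 registers suffice: register 1 → {n, h, f}; register 2 → {l, a, j}; register 3 → {m, g, b}. No two conflicting variables share a register.

3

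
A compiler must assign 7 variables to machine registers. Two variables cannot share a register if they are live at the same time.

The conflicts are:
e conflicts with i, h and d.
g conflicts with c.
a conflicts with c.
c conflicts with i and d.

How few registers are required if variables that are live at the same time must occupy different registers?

e and d conflict, so at least 2 registers are needed.
2 registers suffice: register 1 → {e, c}; register 2 → {g, a, i, h, d}. No two conflicting variables share a register.

2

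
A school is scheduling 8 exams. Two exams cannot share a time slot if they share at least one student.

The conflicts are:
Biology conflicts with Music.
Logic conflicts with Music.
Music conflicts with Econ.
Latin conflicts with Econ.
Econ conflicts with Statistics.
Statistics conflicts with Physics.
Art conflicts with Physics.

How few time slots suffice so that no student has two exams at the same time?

Econ and Statistics conflict, so at least 2 time slots are needed.
2 time slots suffice: time slot 1 → {Biology, Logic, Econ, Physics}; time slot 2 → {Music, Latin, Statistics, Art}. Every pair that conflicts lands in different time slots.

2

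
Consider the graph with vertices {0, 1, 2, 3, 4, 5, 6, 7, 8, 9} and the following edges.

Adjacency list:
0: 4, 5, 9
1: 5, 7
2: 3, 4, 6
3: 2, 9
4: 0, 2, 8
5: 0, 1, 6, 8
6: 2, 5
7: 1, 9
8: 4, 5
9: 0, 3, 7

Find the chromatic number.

3

The cycle 1-7-9-0-5-1 has odd length 5, so it cannot be 2-colored; at least 3 colors are needed.
3 colors suffice: color a → {4, 5, 9}; color b → {0, 1, 2, 8}; color c → {3, 6, 7}. No two adjacent vertices share a color.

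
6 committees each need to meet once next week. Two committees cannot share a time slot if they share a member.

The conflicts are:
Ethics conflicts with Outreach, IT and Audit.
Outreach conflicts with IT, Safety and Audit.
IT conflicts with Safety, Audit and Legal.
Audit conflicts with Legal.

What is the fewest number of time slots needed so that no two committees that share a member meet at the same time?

Ethics, Outreach, IT, Audit are mutually in conflict, so at least 4 time slots are needed.
4 time slots suffice: time slot 1 → {IT}; time slot 2 → {Outreach, Legal}; time slot 3 → {Safety, Audit}; time slot 4 → {Ethics}. No two conflicting committees share a time slot.

4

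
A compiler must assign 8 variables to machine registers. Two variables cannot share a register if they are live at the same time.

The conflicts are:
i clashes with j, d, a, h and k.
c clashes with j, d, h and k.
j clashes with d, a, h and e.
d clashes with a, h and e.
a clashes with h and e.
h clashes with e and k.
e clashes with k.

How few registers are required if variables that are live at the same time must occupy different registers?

5

i, j, d, a, h all conflict with each other, so at least 5 registers are needed.
Using 5 registers: i=5, c=4, j=3, d=2, a=4, h=1, e=5, k=2. Each listed conflict is separated.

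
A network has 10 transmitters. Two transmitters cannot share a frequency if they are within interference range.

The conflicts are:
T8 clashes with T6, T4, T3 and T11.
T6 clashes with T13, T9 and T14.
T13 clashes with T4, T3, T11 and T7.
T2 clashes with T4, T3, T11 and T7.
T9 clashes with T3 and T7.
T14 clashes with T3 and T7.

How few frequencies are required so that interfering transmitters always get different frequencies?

T8 and T3 conflict, so at least 2 frequencies are needed.
Using 2 frequencies: T8=2, T6=1, T13=2, T2=2, T9=2, T4=1, T14=2, T3=1, T11=1, T7=1. Every pair that conflicts lands in different frequencies.

2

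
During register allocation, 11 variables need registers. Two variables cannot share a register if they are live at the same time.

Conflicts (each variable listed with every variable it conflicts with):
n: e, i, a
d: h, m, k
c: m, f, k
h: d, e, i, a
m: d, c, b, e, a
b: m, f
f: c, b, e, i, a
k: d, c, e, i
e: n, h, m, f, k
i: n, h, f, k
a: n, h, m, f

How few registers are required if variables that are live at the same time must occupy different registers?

h and i conflict, so at least 2 registers are needed.
2 registers suffice: register 1 → {d, c, b, e, i, a}; register 2 → {n, h, m, f, k}. Each listed conflict is separated.

2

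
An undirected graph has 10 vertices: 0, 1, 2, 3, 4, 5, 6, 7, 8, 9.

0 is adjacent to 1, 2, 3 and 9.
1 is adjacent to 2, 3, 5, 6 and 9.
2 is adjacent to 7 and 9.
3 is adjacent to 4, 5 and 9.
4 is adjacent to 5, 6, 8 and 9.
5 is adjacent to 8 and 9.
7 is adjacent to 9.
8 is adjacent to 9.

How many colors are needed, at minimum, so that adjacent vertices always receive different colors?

4

4, 5, 8, 9 are mutually adjacent (a clique of size 4), so at least 4 colors are needed.
One proper 4-coloring: 0=c, 1=b, 2=d, 3=d, 4=b, 5=c, 6=a, 7=b, 8=d, 9=a. Every edge joins two different colors.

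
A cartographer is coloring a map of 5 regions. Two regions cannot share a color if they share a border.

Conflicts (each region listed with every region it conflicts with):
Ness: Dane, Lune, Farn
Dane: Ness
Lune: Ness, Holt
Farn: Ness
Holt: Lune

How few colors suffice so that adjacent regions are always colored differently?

2

Ness and Dane conflict, so at least 2 colors are needed.
2 colors suffice: color 1 → {Ness, Holt}; color 2 → {Dane, Lune, Farn}. Every pair that conflicts lands in different colors.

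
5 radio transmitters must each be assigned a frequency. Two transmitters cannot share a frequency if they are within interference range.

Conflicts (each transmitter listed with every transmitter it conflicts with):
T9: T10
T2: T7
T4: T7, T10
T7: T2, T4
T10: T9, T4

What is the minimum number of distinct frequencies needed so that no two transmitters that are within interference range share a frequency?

2

T4 and T7 conflict, so at least 2 frequencies are needed.
2 frequencies suffice: frequency 1 → {T7, T10}; frequency 2 → {T9, T2, T4}. Every pair that conflicts lands in different frequencies.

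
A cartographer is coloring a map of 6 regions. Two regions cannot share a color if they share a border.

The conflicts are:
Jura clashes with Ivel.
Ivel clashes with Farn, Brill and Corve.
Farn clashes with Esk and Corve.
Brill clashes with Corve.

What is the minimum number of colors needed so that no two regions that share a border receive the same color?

Ivel, Brill, Corve all conflict with each other, so at least 3 colors are needed.
3 colors suffice: color 1 → {Ivel, Esk}; color 2 → {Jura, Corve}; color 3 → {Farn, Brill}. No two conflicting regions share a color.

3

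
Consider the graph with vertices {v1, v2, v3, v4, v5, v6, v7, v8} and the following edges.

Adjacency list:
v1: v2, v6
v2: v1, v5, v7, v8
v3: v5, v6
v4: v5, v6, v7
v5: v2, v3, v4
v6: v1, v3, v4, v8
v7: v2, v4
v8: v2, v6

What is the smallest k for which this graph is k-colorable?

The cycle v7-v2-v8-v6-v4-v7 has odd length 5, so it cannot be 2-colored; at least 3 colors are needed.
One proper 3-coloring: v1=2, v2=1, v3=2, v4=2, v5=3, v6=1, v7=3, v8=2. Each edge has distinct colors on its endpoints.

3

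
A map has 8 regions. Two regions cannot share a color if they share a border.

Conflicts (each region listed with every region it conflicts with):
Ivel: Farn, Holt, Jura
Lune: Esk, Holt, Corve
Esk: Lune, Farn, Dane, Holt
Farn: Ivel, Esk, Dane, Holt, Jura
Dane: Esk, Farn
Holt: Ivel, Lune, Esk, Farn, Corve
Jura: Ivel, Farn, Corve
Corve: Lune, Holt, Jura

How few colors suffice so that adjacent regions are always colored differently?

Ivel, Farn, Jura pairwise conflict, so at least 3 colors are needed.
One proper 3-coloring: Ivel=3, Lune=1, Esk=3, Farn=1, Dane=2, Holt=2, Jura=2, Corve=3. No two conflicting regions share a color.

3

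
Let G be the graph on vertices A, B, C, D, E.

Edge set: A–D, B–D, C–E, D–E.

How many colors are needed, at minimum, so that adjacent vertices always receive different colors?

2

B and D are adjacent, so at least 2 colors are needed.
One proper 2-coloring: A=2, B=2, C=1, D=1, E=2. Each edge has distinct colors on its endpoints.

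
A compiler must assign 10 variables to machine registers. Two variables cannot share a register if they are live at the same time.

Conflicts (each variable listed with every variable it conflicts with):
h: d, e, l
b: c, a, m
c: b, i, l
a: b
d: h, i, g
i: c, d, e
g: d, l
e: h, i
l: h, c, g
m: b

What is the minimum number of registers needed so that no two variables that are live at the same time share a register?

3

The cycle g-l-c-i-d-g has odd length 5, so it cannot be 2-colored; at least 3 registers are needed.
3 registers suffice: register 1 → {b, i, l}; register 2 → {h, c, a, g, m}; register 3 → {d, e}. Every pair that conflicts lands in different registers.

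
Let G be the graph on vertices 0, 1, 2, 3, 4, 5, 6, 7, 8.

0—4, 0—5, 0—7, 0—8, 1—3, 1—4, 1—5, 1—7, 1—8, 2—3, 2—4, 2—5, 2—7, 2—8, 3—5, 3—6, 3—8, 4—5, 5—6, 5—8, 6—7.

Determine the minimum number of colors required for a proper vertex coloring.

2, 3, 5, 8 form a clique, so at least 4 colors are needed.
A valid assignment using 4 colors: 0=blue, 1=blue, 2=blue, 3=green, 4=green, 5=red, 6=blue, 7=red, 8=yellow. Each edge has distinct colors on its endpoints.

4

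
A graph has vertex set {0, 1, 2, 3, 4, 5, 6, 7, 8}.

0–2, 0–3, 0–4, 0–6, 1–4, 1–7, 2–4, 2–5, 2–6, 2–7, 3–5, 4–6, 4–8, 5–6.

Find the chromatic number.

4

0, 2, 4, 6 form a clique, so at least 4 colors are needed.
4 colors suffice: color a → {1, 2, 3, 8}; color b → {4, 5, 7}; color c → {0}; color d → {6}. Each edge has distinct colors on its endpoints.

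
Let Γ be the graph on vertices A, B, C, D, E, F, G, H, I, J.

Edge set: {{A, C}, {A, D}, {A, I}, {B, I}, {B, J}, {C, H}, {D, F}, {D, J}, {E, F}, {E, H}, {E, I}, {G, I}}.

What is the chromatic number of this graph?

3

The cycle A-C-H-E-I-A has odd length 5, so it cannot be 2-colored; at least 3 colors are needed.
One proper 3-coloring: A=2, B=3, C=3, D=1, E=2, F=3, G=2, H=1, I=1, J=2. Each edge has distinct colors on its endpoints.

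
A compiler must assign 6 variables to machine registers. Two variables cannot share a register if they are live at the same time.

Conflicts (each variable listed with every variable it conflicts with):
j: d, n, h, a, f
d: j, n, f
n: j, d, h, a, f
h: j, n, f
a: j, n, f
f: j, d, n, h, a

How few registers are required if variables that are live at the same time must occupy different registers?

j, n, a, f pairwise conflict, so at least 4 registers are needed.
4 registers suffice: register 1 → {n}; register 2 → {j}; register 3 → {f}; register 4 → {d, h, a}. No two conflicting variables share a register.

4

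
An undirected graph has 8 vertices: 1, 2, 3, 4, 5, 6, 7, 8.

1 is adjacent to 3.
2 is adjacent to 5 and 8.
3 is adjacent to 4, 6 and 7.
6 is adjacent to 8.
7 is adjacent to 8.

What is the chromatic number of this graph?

2

6 and 8 are adjacent, so at least 2 colors are needed.
2 colors suffice: 1=blue, 2=blue, 3=red, 4=blue, 5=red, 6=blue, 7=blue, 8=red. Each edge has distinct colors on its endpoints.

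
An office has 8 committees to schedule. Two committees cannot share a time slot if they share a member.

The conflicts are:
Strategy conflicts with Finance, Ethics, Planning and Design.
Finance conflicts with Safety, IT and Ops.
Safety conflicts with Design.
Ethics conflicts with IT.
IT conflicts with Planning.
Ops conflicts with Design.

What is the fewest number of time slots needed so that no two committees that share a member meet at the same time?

2

IT and Planning conflict, so at least 2 time slots are needed.
Using 2 time slots: Strategy=1, Finance=2, Safety=1, Ethics=2, IT=1, Planning=2, Ops=1, Design=2. Every pair that conflicts lands in different time slots.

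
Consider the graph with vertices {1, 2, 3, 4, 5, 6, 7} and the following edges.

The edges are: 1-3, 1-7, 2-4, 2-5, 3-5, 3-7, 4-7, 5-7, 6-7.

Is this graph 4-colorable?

The chromatic number is 3. 1, 3, 7 are mutually adjacent, so at least 3 colors are needed.
3 colors suffice: color a → {2, 7}; color b → {3, 4, 6}; color c → {1, 5}.
Since 4 ≥ 3, a proper 4-coloring certainly exists.

Yes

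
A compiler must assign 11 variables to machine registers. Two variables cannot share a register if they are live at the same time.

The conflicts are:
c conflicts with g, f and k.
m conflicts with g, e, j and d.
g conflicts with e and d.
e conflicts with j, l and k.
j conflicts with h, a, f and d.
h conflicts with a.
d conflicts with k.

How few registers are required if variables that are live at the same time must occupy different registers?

m, g, e pairwise conflict, so at least 3 registers are needed.
A valid assignment using 3 registers: c=2, m=3, g=1, e=2, j=1, h=2, a=3, f=3, l=1, d=2, k=1. Every pair that conflicts lands in different registers.

3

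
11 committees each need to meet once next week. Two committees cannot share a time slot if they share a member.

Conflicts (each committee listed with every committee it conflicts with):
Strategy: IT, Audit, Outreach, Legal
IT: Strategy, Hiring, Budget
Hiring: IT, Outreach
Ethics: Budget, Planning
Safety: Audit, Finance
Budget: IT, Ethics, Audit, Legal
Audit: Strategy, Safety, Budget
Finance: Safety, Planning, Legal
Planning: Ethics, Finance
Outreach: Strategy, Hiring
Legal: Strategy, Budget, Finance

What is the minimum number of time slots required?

The cycle Legal-Budget-Ethics-Planning-Finance-Legal has odd length 5, so it cannot be 2-colored; at least 3 time slots are needed.
3 time slots suffice: time slot 1 → {Strategy, Hiring, Budget, Finance}; time slot 2 → {IT, Ethics, Audit, Outreach, Legal}; time slot 3 → {Safety, Planning}. Each listed conflict is separated.

3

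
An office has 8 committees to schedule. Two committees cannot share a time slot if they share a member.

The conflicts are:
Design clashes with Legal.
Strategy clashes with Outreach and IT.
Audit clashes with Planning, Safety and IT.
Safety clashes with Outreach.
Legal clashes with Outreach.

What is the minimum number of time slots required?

3

The cycle Strategy-IT-Audit-Safety-Outreach-Strategy has odd length 5, so it cannot be 2-colored; at least 3 time slots are needed.
3 time slots suffice: Design=1, Strategy=3, Audit=1, Planning=2, Safety=2, Legal=2, Outreach=1, IT=2. No two conflicting committees share a time slot.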